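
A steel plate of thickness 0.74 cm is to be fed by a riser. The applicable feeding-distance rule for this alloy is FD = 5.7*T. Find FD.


Formula: FD = 5.7 * T  (riser feeding-distance rule)
FD = 5.7 * 0.74 cm = 4.2180 cm

Answer: 4.2180 cm


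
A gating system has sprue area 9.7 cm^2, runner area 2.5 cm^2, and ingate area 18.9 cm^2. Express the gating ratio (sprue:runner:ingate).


Sprue:Runner:Ingate = 1 : 2.5/9.7 : 18.9/9.7 = 1:0.26:1.95

Final answer: 1:0.26:1.95


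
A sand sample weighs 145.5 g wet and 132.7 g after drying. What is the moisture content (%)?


Formula: MC = (W_wet - W_dry) / W_wet * 100
Water mass = 145.5 - 132.7 = 12.8 g
MC = 12.8 / 145.5 * 100 = 8.7973%

Answer: 8.7973%


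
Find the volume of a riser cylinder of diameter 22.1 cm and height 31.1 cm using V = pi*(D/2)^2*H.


Formula: V = pi * (D/2)^2 * H  (cylinder volume)
Radius = D/2 = 22.1/2 = 11.05 cm
V = pi * 11.05^2 * 31.1 = 11929.8455 cm^3

Final answer: 11929.8455 cm^3


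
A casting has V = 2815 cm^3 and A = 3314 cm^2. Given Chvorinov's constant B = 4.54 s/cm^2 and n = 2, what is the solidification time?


Formula: t_s = B * (V/A)^n  (Chvorinov's rule, n=2)
Modulus M = V/A = 2815/3314 = 0.849427 cm
M^2 = 0.849427^2 = 0.721526 cm^2
t_s = 4.54 * 0.721526 = 3.2757 s

Answer: 3.2757 s


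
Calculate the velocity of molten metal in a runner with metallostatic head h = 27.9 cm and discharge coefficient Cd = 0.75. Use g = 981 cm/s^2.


Formula: v = Cd * sqrt(2 * g * h)  (Torricelli with discharge coefficient)
2*g*h = 2 * 981 * 27.9 = 54739.8 cm^2/s^2
sqrt(54739.8) = 233.96538 cm/s
v = 0.75 * 233.96538 = 175.4740 cm/s

Answer: 175.4740 cm/s


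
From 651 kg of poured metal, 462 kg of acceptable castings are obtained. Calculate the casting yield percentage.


Formula: Casting Yield = (W_good / W_total) * 100
Yield = (462 kg / 651 kg) * 100 = 70.9677%

70.9677%


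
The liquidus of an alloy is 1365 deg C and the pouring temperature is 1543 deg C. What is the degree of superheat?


Formula: Superheat = T_pour - T_melt
Superheat = 1543 - 1365 = 178 deg C


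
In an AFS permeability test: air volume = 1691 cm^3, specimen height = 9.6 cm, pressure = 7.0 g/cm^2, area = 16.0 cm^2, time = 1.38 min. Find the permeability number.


Formula: Permeability Number P = (V * H) / (p * A * t)
Numerator: V * H = 1691 * 9.6 = 16233.6
Denominator: p * A * t = 7.0 * 16.0 * 1.38 = 154.56
P = 16233.6 / 154.56 = 105.0311

Answer: 105.0311


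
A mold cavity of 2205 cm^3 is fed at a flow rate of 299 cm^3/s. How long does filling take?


Formula: t_fill = V_mold / Q_flow
t = 2205 cm^3 / 299 cm^3/s = 7.3746 s

7.3746 s


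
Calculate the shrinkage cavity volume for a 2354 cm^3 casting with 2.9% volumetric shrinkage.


Formula: V_shrink = V_casting * shrinkage_pct / 100
V_shrink = 2354 cm^3 * 2.9 / 100 = 68.2660 cm^3


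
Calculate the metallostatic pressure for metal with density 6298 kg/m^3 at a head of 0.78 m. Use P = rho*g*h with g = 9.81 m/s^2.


Formula: P = rho * g * h
rho * g = 6298 * 9.81 = 61783.38 N/m^3
P = 61783.38 * 0.78 = 48191.0364 Pa

48191.0364 Pa


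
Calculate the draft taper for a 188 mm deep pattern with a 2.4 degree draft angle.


Formula: taper = depth * tan(draft_angle)
tan(2.4 deg) = 0.0419124
taper = 188 mm * 0.0419124 = 7.8795 mm

Answer: 7.8795 mm


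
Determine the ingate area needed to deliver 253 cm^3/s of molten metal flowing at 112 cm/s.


Formula: A_ingate = Q / v  (continuity equation)
A = 253 cm^3/s / 112 cm/s = 2.2589 cm^2

2.2589 cm^2


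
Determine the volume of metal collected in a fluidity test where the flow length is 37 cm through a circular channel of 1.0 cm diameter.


Formula: V = pi * (d/2)^2 * L  (cylinder volume)
Radius = 1.0/2 = 0.5 cm
V = pi * 0.5^2 * 37 = 29.0597 cm^3

Final answer: 29.0597 cm^3


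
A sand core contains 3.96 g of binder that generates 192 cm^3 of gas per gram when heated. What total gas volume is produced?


Formula: V_gas = W_binder * gas_evolution_rate
V = 3.96 g * 192 cm^3/g = 760.3200 cm^3

760.3200 cm^3


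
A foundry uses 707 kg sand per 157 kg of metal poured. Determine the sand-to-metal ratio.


Formula: Sand-to-Metal Ratio = W_sand / W_metal
Ratio = 707 kg / 157 kg = 4.5032

Answer: 4.5032


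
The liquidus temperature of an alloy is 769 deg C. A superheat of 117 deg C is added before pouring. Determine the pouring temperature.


Formula: T_pour = T_melt + Superheat
T_pour = 769 + 117 = 886 deg C

886 deg C


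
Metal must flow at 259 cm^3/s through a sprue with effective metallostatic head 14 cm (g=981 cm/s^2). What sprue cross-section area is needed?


Formula: v = sqrt(2*g*h), A = Q/v
Velocity: v = sqrt(2 * 981 * 14) = sqrt(27468) = 165.7347 cm/s
Sprue area: A = Q / v = 259 / 165.7347 = 1.5627 cm^2


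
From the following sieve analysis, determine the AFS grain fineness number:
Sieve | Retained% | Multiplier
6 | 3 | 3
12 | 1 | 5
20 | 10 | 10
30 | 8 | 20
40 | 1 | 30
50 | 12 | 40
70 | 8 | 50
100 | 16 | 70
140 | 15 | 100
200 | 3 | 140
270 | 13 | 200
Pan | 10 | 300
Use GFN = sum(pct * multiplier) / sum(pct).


Formula: GFN = sum(pct * multiplier) / sum(pct)
sum(pct * multiplier) = 9824
sum(pct) = 100
GFN = 9824 / 100 = 98.24

Final answer: 98.24


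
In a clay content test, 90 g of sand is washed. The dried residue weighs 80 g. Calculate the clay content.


Formula: Clay% = (W_total - W_washed) / W_total * 100
Clay mass = 90 - 80 = 10 g
Clay% = 10 / 90 * 100 = 11.1111%

Answer: 11.1111%


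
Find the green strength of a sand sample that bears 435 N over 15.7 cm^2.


Formula: Compressive Strength = Force / Area
Strength = 435 N / 15.7 cm^2 = 27.7070 N/cm^2

Final answer: 27.7070 N/cm^2


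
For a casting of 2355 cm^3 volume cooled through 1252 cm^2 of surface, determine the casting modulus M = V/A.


Formula: Casting Modulus M = V / A
M = 2355 cm^3 / 1252 cm^2 = 1.8810 cm

Answer: 1.8810 cm


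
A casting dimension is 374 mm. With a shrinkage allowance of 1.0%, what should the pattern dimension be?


Formula: L_pattern = L_casting * (1 + shrinkage_rate/100)
Shrinkage factor = 1 + 1.0/100 = 1.01
L_pattern = 374 mm * 1.01 = 377.7400 mm

Final answer: 377.7400 mm


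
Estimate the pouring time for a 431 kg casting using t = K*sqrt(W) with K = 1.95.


Formula: t = K * sqrt(W)
sqrt(W) = sqrt(431) = 20.76054
t = 1.95 * 20.76054 = 40.4831 s


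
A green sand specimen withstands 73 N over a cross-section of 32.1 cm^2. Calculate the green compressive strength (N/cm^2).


Formula: Compressive Strength = Force / Area
Strength = 73 N / 32.1 cm^2 = 2.2741 N/cm^2


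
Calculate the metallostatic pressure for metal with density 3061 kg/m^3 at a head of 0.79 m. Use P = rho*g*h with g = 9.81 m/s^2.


Formula: P = rho * g * h
rho * g = 3061 * 9.81 = 30028.41 N/m^3
P = 30028.41 * 0.79 = 23722.4439 Pa


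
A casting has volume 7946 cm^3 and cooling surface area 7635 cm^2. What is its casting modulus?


Formula: Casting Modulus M = V / A
M = 7946 cm^3 / 7635 cm^2 = 1.0407 cm


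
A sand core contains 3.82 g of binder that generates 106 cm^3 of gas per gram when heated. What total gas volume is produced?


Formula: V_gas = W_binder * gas_evolution_rate
V = 3.82 g * 106 cm^3/g = 404.9200 cm^3

Final answer: 404.9200 cm^3


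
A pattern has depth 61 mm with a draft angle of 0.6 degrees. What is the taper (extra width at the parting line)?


Formula: taper = depth * tan(draft_angle)
tan(0.6 deg) = 0.0104724
taper = 61 mm * 0.0104724 = 0.6388 mm

0.6388 mm


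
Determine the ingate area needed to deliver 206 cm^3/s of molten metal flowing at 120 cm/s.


Formula: A_ingate = Q / v  (continuity equation)
A = 206 cm^3/s / 120 cm/s = 1.7167 cm^2

Answer: 1.7167 cm^2


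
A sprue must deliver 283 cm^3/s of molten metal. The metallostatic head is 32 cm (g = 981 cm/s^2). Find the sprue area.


Formula: v = sqrt(2*g*h), A = Q/v
Velocity: v = sqrt(2 * 981 * 32) = sqrt(62784) = 250.5674 cm/s
Sprue area: A = Q / v = 283 / 250.5674 = 1.1294 cm^2

Final answer: 1.1294 cm^2


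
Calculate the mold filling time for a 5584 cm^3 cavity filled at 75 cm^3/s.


Formula: t_fill = V_mold / Q_flow
t = 5584 cm^3 / 75 cm^3/s = 74.4533 s

74.4533 s


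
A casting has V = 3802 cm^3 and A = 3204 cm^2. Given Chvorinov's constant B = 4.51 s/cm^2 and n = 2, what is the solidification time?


Formula: t_s = B * (V/A)^n  (Chvorinov's rule, n=2)
Modulus M = V/A = 3802/3204 = 1.186642 cm
M^2 = 1.186642^2 = 1.408119 cm^2
t_s = 4.51 * 1.408119 = 6.3506 s

Final answer: 6.3506 s


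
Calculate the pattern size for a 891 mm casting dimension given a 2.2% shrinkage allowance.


Formula: L_pattern = L_casting * (1 + shrinkage_rate/100)
Shrinkage factor = 1 + 2.2/100 = 1.022
L_pattern = 891 mm * 1.022 = 910.6020 mm


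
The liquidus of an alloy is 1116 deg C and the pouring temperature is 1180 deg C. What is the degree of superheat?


Formula: Superheat = T_pour - T_melt
Superheat = 1180 - 1116 = 64 deg C

Final answer: 64 deg C


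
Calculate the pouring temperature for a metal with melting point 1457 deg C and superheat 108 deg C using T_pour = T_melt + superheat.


Formula: T_pour = T_melt + Superheat
T_pour = 1457 + 108 = 1565 deg C

Final answer: 1565 deg C


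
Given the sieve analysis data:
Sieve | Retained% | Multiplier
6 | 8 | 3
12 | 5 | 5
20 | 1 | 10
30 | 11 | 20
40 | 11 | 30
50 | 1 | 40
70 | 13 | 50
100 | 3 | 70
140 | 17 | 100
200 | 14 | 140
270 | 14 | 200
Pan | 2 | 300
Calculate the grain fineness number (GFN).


Formula: GFN = sum(pct * multiplier) / sum(pct)
sum(pct * multiplier) = 8569
sum(pct) = 100
GFN = 8569 / 100 = 85.69

85.69


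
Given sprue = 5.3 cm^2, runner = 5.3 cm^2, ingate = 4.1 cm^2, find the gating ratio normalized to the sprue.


Sprue:Runner:Ingate = 1 : 5.3/5.3 : 4.1/5.3 = 1:1.00:0.77

Answer: 1:1.00:0.77


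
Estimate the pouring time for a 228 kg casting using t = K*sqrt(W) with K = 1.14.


Formula: t = K * sqrt(W)
sqrt(W) = sqrt(228) = 15.09967
t = 1.14 * 15.09967 = 17.2136 s

Answer: 17.2136 s


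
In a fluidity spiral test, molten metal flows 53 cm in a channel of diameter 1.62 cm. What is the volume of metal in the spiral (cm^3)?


Formula: V = pi * (d/2)^2 * L  (cylinder volume)
Radius = 1.62/2 = 0.81 cm
V = pi * 0.81^2 * 53 = 109.2435 cm^3

Answer: 109.2435 cm^3


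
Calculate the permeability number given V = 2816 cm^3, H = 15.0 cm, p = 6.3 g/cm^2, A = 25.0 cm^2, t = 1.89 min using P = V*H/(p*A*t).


Formula: Permeability Number P = (V * H) / (p * A * t)
Numerator: V * H = 2816 * 15.0 = 42240.0
Denominator: p * A * t = 6.3 * 25.0 * 1.89 = 297.675
P = 42240.0 / 297.675 = 141.8997

Answer: 141.8997


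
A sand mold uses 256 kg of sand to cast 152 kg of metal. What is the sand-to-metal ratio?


Formula: Sand-to-Metal Ratio = W_sand / W_metal
Ratio = 256 kg / 152 kg = 1.6842

1.6842


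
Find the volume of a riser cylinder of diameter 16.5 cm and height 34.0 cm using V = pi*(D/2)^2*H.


Formula: V = pi * (D/2)^2 * H  (cylinder volume)
Radius = D/2 = 16.5/2 = 8.25 cm
V = pi * 8.25^2 * 34.0 = 7270.0381 cm^3

7270.0381 cm^3


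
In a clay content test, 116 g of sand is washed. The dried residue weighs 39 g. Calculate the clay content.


Formula: Clay% = (W_total - W_washed) / W_total * 100
Clay mass = 116 - 39 = 77 g
Clay% = 77 / 116 * 100 = 66.3793%

66.3793%


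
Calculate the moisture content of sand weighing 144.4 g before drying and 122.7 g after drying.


Formula: MC = (W_wet - W_dry) / W_wet * 100
Water mass = 144.4 - 122.7 = 21.7 g
MC = 21.7 / 144.4 * 100 = 15.0277%

Final answer: 15.0277%


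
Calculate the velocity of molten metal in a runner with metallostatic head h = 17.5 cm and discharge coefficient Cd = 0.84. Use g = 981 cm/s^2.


Formula: v = Cd * sqrt(2 * g * h)  (Torricelli with discharge coefficient)
2*g*h = 2 * 981 * 17.5 = 34335.0 cm^2/s^2
sqrt(34335.0) = 185.29706 cm/s
v = 0.84 * 185.29706 = 155.6495 cm/s


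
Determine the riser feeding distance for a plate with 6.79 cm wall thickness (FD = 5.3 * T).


Formula: FD = 5.3 * T  (riser feeding-distance rule)
FD = 5.3 * 6.79 cm = 35.9870 cm

Final answer: 35.9870 cm


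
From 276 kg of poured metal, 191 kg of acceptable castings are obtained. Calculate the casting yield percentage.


Formula: Casting Yield = (W_good / W_total) * 100
Yield = (191 kg / 276 kg) * 100 = 69.2029%


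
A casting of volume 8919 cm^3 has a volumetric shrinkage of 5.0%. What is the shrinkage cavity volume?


Formula: V_shrink = V_casting * shrinkage_pct / 100
V_shrink = 8919 cm^3 * 5.0 / 100 = 445.9500 cm^3

Final answer: 445.9500 cm^3


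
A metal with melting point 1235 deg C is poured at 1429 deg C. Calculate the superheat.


Formula: Superheat = T_pour - T_melt
Superheat = 1429 - 1235 = 194 deg C


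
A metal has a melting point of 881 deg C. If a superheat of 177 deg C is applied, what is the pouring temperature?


Formula: T_pour = T_melt + Superheat
T_pour = 881 + 177 = 1058 deg C

Answer: 1058 deg C


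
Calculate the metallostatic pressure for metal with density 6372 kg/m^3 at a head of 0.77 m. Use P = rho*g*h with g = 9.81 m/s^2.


Formula: P = rho * g * h
rho * g = 6372 * 9.81 = 62509.32 N/m^3
P = 62509.32 * 0.77 = 48132.1764 Pa

Final answer: 48132.1764 Pa


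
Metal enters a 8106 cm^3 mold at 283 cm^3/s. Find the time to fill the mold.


Formula: t_fill = V_mold / Q_flow
t = 8106 cm^3 / 283 cm^3/s = 28.6431 s

28.6431 s


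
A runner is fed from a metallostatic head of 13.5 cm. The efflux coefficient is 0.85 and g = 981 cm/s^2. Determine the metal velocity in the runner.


Formula: v = Cd * sqrt(2 * g * h)  (Torricelli with discharge coefficient)
2*g*h = 2 * 981 * 13.5 = 26487.0 cm^2/s^2
sqrt(26487.0) = 162.74827 cm/s
v = 0.85 * 162.74827 = 138.3360 cm/s

138.3360 cm/s


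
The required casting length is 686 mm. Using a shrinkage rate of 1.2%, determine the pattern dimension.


Formula: L_pattern = L_casting * (1 + shrinkage_rate/100)
Shrinkage factor = 1 + 1.2/100 = 1.012
L_pattern = 686 mm * 1.012 = 694.2320 mm

Final answer: 694.2320 mm


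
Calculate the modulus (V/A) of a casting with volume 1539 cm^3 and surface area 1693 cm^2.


Formula: Casting Modulus M = V / A
M = 1539 cm^3 / 1693 cm^2 = 0.9090 cm

Answer: 0.9090 cm


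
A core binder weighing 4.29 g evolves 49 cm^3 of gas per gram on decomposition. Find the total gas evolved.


Formula: V_gas = W_binder * gas_evolution_rate
V = 4.29 g * 49 cm^3/g = 210.2100 cm^3


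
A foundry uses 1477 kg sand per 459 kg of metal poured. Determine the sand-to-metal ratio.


Formula: Sand-to-Metal Ratio = W_sand / W_metal
Ratio = 1477 kg / 459 kg = 3.2179


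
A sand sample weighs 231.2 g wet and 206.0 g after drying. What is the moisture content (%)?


Formula: MC = (W_wet - W_dry) / W_wet * 100
Water mass = 231.2 - 206.0 = 25.2 g
MC = 25.2 / 231.2 * 100 = 10.8997%

Answer: 10.8997%


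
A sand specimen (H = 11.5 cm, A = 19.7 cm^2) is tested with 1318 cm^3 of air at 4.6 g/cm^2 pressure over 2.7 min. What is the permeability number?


Formula: Permeability Number P = (V * H) / (p * A * t)
Numerator: V * H = 1318 * 11.5 = 15157.0
Denominator: p * A * t = 4.6 * 19.7 * 2.7 = 244.674
P = 15157.0 / 244.674 = 61.9477

Final answer: 61.9477


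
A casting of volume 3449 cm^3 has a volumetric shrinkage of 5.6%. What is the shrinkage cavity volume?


Formula: V_shrink = V_casting * shrinkage_pct / 100
V_shrink = 3449 cm^3 * 5.6 / 100 = 193.1440 cm^3

Answer: 193.1440 cm^3


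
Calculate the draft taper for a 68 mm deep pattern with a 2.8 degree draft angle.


Formula: taper = depth * tan(draft_angle)
tan(2.8 deg) = 0.0489082
taper = 68 mm * 0.0489082 = 3.3258 mm

3.3258 mm


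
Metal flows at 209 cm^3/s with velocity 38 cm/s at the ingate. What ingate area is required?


Formula: A_ingate = Q / v  (continuity equation)
A = 209 cm^3/s / 38 cm/s = 5.5000 cm^2

Final answer: 5.5000 cm^2


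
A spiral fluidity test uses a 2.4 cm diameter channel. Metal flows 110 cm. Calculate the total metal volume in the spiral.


Formula: V = pi * (d/2)^2 * L  (cylinder volume)
Radius = 2.4/2 = 1.2 cm
V = pi * 1.2^2 * 110 = 497.6283 cm^3


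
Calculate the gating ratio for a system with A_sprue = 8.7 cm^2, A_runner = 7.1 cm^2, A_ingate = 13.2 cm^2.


Sprue:Runner:Ingate = 1 : 7.1/8.7 : 13.2/8.7 = 1:0.82:1.52

Answer: 1:0.82:1.52


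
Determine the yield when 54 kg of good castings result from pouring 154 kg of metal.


Formula: Casting Yield = (W_good / W_total) * 100
Yield = (54 kg / 154 kg) * 100 = 35.0649%

35.0649%


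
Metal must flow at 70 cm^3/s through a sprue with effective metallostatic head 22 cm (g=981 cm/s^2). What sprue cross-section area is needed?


Formula: v = sqrt(2*g*h), A = Q/v
Velocity: v = sqrt(2 * 981 * 22) = sqrt(43164) = 207.7595 cm/s
Sprue area: A = Q / v = 70 / 207.7595 = 0.3369 cm^2

0.3369 cm^2


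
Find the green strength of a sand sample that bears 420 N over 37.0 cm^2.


Formula: Compressive Strength = Force / Area
Strength = 420 N / 37.0 cm^2 = 11.3514 N/cm^2

Answer: 11.3514 N/cm^2


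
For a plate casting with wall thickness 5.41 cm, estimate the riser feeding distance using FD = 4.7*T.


Formula: FD = 4.7 * T  (riser feeding-distance rule)
FD = 4.7 * 5.41 cm = 25.4270 cm

Answer: 25.4270 cm


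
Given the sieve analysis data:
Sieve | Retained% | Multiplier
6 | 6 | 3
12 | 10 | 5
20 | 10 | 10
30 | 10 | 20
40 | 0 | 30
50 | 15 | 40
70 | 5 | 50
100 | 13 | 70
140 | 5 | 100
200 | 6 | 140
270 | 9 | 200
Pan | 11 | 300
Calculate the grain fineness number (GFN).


Formula: GFN = sum(pct * multiplier) / sum(pct)
sum(pct * multiplier) = 8568
sum(pct) = 100
GFN = 8568 / 100 = 85.68

Final answer: 85.68


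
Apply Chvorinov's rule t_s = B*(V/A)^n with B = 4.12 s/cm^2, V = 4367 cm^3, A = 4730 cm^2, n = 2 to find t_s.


Formula: t_s = B * (V/A)^n  (Chvorinov's rule, n=2)
Modulus M = V/A = 4367/4730 = 0.923256 cm
M^2 = 0.923256^2 = 0.852402 cm^2
t_s = 4.12 * 0.852402 = 3.5119 s


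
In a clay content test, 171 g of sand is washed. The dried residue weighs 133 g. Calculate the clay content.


Formula: Clay% = (W_total - W_washed) / W_total * 100
Clay mass = 171 - 133 = 38 g
Clay% = 38 / 171 * 100 = 22.2222%

Answer: 22.2222%


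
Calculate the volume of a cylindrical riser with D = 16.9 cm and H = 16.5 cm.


Formula: V = pi * (D/2)^2 * H  (cylinder volume)
Radius = D/2 = 16.9/2 = 8.45 cm
V = pi * 8.45^2 * 16.5 = 3701.2399 cm^3


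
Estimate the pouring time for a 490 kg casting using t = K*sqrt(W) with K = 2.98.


Formula: t = K * sqrt(W)
sqrt(W) = sqrt(490) = 22.13594
t = 2.98 * 22.13594 = 65.9651 s

65.9651 s


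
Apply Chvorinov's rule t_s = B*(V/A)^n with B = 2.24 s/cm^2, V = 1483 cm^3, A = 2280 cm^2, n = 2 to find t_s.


Formula: t_s = B * (V/A)^n  (Chvorinov's rule, n=2)
Modulus M = V/A = 1483/2280 = 0.650439 cm
M^2 = 0.650439^2 = 0.423071 cm^2
t_s = 2.24 * 0.423071 = 0.9477 s

0.9477 s


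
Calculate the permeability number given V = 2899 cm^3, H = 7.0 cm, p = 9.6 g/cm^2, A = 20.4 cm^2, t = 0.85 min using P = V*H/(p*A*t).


Formula: Permeability Number P = (V * H) / (p * A * t)
Numerator: V * H = 2899 * 7.0 = 20293.0
Denominator: p * A * t = 9.6 * 20.4 * 0.85 = 166.464
P = 20293.0 / 166.464 = 121.9062


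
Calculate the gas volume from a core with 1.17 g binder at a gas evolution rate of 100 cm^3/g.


Formula: V_gas = W_binder * gas_evolution_rate
V = 1.17 g * 100 cm^3/g = 117.0000 cm^3


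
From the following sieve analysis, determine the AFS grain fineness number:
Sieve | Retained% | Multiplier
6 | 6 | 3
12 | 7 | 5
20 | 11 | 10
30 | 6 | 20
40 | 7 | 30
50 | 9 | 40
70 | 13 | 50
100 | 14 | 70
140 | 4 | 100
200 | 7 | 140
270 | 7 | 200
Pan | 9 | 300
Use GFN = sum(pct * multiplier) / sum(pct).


Formula: GFN = sum(pct * multiplier) / sum(pct)
sum(pct * multiplier) = 7963
sum(pct) = 100
GFN = 7963 / 100 = 79.63

Answer: 79.63


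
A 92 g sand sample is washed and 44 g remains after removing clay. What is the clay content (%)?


Formula: Clay% = (W_total - W_washed) / W_total * 100
Clay mass = 92 - 44 = 48 g
Clay% = 48 / 92 * 100 = 52.1739%

Answer: 52.1739%


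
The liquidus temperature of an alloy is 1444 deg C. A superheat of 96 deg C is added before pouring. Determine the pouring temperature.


Formula: T_pour = T_melt + Superheat
T_pour = 1444 + 96 = 1540 deg C

Final answer: 1540 deg C


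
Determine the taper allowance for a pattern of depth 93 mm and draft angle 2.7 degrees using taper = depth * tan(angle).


Formula: taper = depth * tan(draft_angle)
tan(2.7 deg) = 0.0471588
taper = 93 mm * 0.0471588 = 4.3858 mm


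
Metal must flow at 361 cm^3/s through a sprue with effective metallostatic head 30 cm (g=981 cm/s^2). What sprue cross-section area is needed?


Formula: v = sqrt(2*g*h), A = Q/v
Velocity: v = sqrt(2 * 981 * 30) = sqrt(58860) = 242.6108 cm/s
Sprue area: A = Q / v = 361 / 242.6108 = 1.4880 cm^2

Final answer: 1.4880 cm^2


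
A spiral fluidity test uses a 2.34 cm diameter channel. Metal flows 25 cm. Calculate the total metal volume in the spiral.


Formula: V = pi * (d/2)^2 * L  (cylinder volume)
Radius = 2.34/2 = 1.17 cm
V = pi * 1.17^2 * 25 = 107.5132 cm^3

Final answer: 107.5132 cm^3


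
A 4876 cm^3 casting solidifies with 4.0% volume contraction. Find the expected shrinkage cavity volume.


Formula: V_shrink = V_casting * shrinkage_pct / 100
V_shrink = 4876 cm^3 * 4.0 / 100 = 195.0400 cm^3

Final answer: 195.0400 cm^3


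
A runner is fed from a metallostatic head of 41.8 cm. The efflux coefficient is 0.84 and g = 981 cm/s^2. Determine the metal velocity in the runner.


Formula: v = Cd * sqrt(2 * g * h)  (Torricelli with discharge coefficient)
2*g*h = 2 * 981 * 41.8 = 82011.6 cm^2/s^2
sqrt(82011.6) = 286.37668 cm/s
v = 0.84 * 286.37668 = 240.5564 cm/s


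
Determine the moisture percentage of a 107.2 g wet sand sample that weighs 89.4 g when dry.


Formula: MC = (W_wet - W_dry) / W_wet * 100
Water mass = 107.2 - 89.4 = 17.8 g
MC = 17.8 / 107.2 * 100 = 16.6045%


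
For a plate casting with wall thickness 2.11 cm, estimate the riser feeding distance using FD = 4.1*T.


Formula: FD = 4.1 * T  (riser feeding-distance rule)
FD = 4.1 * 2.11 cm = 8.6510 cm

8.6510 cm


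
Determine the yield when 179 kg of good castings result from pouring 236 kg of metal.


Formula: Casting Yield = (W_good / W_total) * 100
Yield = (179 kg / 236 kg) * 100 = 75.8475%

Final answer: 75.8475%


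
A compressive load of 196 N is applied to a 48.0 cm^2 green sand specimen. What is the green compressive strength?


Formula: Compressive Strength = Force / Area
Strength = 196 N / 48.0 cm^2 = 4.0833 N/cm^2

Answer: 4.0833 N/cm^2


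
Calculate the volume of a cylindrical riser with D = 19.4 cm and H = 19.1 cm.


Formula: V = pi * (D/2)^2 * H  (cylinder volume)
Radius = D/2 = 19.4/2 = 9.7 cm
V = pi * 9.7^2 * 19.1 = 5645.8158 cm^3


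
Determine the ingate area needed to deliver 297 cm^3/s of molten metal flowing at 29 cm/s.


Formula: A_ingate = Q / v  (continuity equation)
A = 297 cm^3/s / 29 cm/s = 10.2414 cm^2

10.2414 cm^2


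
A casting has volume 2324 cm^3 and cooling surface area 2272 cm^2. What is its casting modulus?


Formula: Casting Modulus M = V / A
M = 2324 cm^3 / 2272 cm^2 = 1.0229 cm

Answer: 1.0229 cm


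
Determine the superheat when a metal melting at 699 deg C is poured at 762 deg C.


Formula: Superheat = T_pour - T_melt
Superheat = 762 - 699 = 63 deg C

Answer: 63 deg C


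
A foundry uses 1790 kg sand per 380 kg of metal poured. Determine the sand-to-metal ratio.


Formula: Sand-to-Metal Ratio = W_sand / W_metal
Ratio = 1790 kg / 380 kg = 4.7105

Answer: 4.7105


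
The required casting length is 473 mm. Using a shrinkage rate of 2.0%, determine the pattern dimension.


Formula: L_pattern = L_casting * (1 + shrinkage_rate/100)
Shrinkage factor = 1 + 2.0/100 = 1.02
L_pattern = 473 mm * 1.02 = 482.4600 mm

482.4600 mm


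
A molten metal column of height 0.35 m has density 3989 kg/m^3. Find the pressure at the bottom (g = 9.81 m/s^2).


Formula: P = rho * g * h
rho * g = 3989 * 9.81 = 39132.09 N/m^3
P = 39132.09 * 0.35 = 13696.2315 Pa

Answer: 13696.2315 Pa


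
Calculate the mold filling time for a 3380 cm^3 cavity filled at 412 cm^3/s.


Formula: t_fill = V_mold / Q_flow
t = 3380 cm^3 / 412 cm^3/s = 8.2039 s

Final answer: 8.2039 s


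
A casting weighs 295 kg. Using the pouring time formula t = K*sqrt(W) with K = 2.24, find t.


Formula: t = K * sqrt(W)
sqrt(W) = sqrt(295) = 17.17556
t = 2.24 * 17.17556 = 38.4733 s


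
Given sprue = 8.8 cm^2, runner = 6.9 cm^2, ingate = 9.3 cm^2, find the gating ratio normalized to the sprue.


Sprue:Runner:Ingate = 1 : 6.9/8.8 : 9.3/8.8 = 1:0.78:1.06


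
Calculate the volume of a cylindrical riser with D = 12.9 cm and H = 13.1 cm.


Formula: V = pi * (D/2)^2 * H  (cylinder volume)
Radius = D/2 = 12.9/2 = 6.45 cm
V = pi * 6.45^2 * 13.1 = 1712.1452 cm^3

1712.1452 cm^3


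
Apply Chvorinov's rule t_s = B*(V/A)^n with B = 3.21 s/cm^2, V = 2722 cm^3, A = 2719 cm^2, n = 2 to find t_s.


Formula: t_s = B * (V/A)^n  (Chvorinov's rule, n=2)
Modulus M = V/A = 2722/2719 = 1.001103 cm
M^2 = 1.001103^2 = 1.002207 cm^2
t_s = 3.21 * 1.002207 = 3.2171 s

Answer: 3.2171 s


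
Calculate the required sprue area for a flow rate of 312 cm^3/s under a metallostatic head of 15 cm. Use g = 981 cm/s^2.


Formula: v = sqrt(2*g*h), A = Q/v
Velocity: v = sqrt(2 * 981 * 15) = sqrt(29430) = 171.5517 cm/s
Sprue area: A = Q / v = 312 / 171.5517 = 1.8187 cm^2


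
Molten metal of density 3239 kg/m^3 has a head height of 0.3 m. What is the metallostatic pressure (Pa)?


Formula: P = rho * g * h
rho * g = 3239 * 9.81 = 31774.59 N/m^3
P = 31774.59 * 0.3 = 9532.3770 Pa

Final answer: 9532.3770 Pa


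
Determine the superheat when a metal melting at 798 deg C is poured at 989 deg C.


Formula: Superheat = T_pour - T_melt
Superheat = 989 - 798 = 191 deg C

Answer: 191 deg C


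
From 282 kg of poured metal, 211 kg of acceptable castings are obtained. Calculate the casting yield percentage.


Formula: Casting Yield = (W_good / W_total) * 100
Yield = (211 kg / 282 kg) * 100 = 74.8227%

Final answer: 74.8227%


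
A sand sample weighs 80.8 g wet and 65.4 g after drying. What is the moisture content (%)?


Formula: MC = (W_wet - W_dry) / W_wet * 100
Water mass = 80.8 - 65.4 = 15.4 g
MC = 15.4 / 80.8 * 100 = 19.0594%

19.0594%


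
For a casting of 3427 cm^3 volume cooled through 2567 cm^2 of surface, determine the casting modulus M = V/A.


Formula: Casting Modulus M = V / A
M = 3427 cm^3 / 2567 cm^2 = 1.3350 cm


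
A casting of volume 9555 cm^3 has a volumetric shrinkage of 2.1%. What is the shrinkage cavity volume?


Formula: V_shrink = V_casting * shrinkage_pct / 100
V_shrink = 9555 cm^3 * 2.1 / 100 = 200.6550 cm^3

Answer: 200.6550 cm^3


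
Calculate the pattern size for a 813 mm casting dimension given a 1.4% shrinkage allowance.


Formula: L_pattern = L_casting * (1 + shrinkage_rate/100)
Shrinkage factor = 1 + 1.4/100 = 1.014
L_pattern = 813 mm * 1.014 = 824.3820 mm

824.3820 mm


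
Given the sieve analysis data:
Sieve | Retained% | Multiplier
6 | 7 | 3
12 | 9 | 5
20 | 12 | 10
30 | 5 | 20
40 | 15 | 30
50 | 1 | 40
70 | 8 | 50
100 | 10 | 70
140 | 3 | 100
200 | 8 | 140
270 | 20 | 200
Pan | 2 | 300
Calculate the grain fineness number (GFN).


Formula: GFN = sum(pct * multiplier) / sum(pct)
sum(pct * multiplier) = 7896
sum(pct) = 100
GFN = 7896 / 100 = 78.96

Final answer: 78.96


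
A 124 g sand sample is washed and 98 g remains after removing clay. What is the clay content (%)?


Formula: Clay% = (W_total - W_washed) / W_total * 100
Clay mass = 124 - 98 = 26 g
Clay% = 26 / 124 * 100 = 20.9677%


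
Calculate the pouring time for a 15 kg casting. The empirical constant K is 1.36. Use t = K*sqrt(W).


Formula: t = K * sqrt(W)
sqrt(W) = sqrt(15) = 3.87298
t = 1.36 * 3.87298 = 5.2673 s

Answer: 5.2673 s


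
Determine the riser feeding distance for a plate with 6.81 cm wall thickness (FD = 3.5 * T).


Formula: FD = 3.5 * T  (riser feeding-distance rule)
FD = 3.5 * 6.81 cm = 23.8350 cm

Final answer: 23.8350 cm


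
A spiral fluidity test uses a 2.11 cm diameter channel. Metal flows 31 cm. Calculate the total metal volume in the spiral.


Formula: V = pi * (d/2)^2 * L  (cylinder volume)
Radius = 2.11/2 = 1.055 cm
V = pi * 1.055^2 * 31 = 108.3968 cm^3

Final answer: 108.3968 cm^3


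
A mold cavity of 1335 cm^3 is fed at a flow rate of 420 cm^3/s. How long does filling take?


Formula: t_fill = V_mold / Q_flow
t = 1335 cm^3 / 420 cm^3/s = 3.1786 s


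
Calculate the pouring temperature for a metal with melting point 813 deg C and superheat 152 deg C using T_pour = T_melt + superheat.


Formula: T_pour = T_melt + Superheat
T_pour = 813 + 152 = 965 deg C

Answer: 965 deg C


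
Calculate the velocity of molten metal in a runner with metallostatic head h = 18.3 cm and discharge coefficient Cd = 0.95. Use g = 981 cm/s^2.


Formula: v = Cd * sqrt(2 * g * h)  (Torricelli with discharge coefficient)
2*g*h = 2 * 981 * 18.3 = 35904.6 cm^2/s^2
sqrt(35904.6) = 189.48509 cm/s
v = 0.95 * 189.48509 = 180.0108 cm/s

180.0108 cm/s


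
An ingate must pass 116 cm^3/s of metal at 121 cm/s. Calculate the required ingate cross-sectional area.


Formula: A_ingate = Q / v  (continuity equation)
A = 116 cm^3/s / 121 cm/s = 0.9587 cm^2

Answer: 0.9587 cm^2


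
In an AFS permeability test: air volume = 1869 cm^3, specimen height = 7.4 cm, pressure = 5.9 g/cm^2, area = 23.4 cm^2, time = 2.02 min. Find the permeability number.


Formula: Permeability Number P = (V * H) / (p * A * t)
Numerator: V * H = 1869 * 7.4 = 13830.6
Denominator: p * A * t = 5.9 * 23.4 * 2.02 = 278.8812
P = 13830.6 / 278.8812 = 49.5932

49.5932


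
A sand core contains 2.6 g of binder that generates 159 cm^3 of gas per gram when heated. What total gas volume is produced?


Formula: V_gas = W_binder * gas_evolution_rate
V = 2.6 g * 159 cm^3/g = 413.4000 cm^3


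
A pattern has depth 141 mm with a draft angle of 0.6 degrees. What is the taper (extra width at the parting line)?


Formula: taper = depth * tan(draft_angle)
tan(0.6 deg) = 0.0104724
taper = 141 mm * 0.0104724 = 1.4766 mm

1.4766 mm


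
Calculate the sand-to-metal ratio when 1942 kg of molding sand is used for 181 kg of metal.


Formula: Sand-to-Metal Ratio = W_sand / W_metal
Ratio = 1942 kg / 181 kg = 10.7293

Answer: 10.7293


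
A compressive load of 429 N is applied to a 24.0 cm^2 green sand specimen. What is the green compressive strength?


Formula: Compressive Strength = Force / Area
Strength = 429 N / 24.0 cm^2 = 17.8750 N/cm^2

Final answer: 17.8750 N/cm^2


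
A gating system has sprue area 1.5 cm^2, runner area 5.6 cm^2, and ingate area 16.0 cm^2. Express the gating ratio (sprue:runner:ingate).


Sprue:Runner:Ingate = 1 : 5.6/1.5 : 16.0/1.5 = 1:3.73:10.67

Answer: 1:3.73:10.67


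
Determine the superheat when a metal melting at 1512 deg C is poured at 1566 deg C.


Formula: Superheat = T_pour - T_melt
Superheat = 1566 - 1512 = 54 deg C

Final answer: 54 deg C


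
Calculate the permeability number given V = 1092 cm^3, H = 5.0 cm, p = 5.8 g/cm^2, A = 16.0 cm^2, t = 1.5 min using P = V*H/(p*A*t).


Formula: Permeability Number P = (V * H) / (p * A * t)
Numerator: V * H = 1092 * 5.0 = 5460.0
Denominator: p * A * t = 5.8 * 16.0 * 1.5 = 139.2
P = 5460.0 / 139.2 = 39.2241

Answer: 39.2241


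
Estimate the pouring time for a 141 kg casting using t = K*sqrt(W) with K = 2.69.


Formula: t = K * sqrt(W)
sqrt(W) = sqrt(141) = 11.87434
t = 2.69 * 11.87434 = 31.9420 s

Answer: 31.9420 s


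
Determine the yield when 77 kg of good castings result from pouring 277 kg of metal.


Formula: Casting Yield = (W_good / W_total) * 100
Yield = (77 kg / 277 kg) * 100 = 27.7978%


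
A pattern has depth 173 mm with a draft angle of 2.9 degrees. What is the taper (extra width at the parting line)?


Formula: taper = depth * tan(draft_angle)
tan(2.9 deg) = 0.0506578
taper = 173 mm * 0.0506578 = 8.7638 mm

Final answer: 8.7638 mm


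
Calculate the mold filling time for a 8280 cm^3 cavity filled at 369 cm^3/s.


Formula: t_fill = V_mold / Q_flow
t = 8280 cm^3 / 369 cm^3/s = 22.4390 s

22.4390 s


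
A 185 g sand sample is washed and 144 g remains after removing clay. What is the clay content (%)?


Formula: Clay% = (W_total - W_washed) / W_total * 100
Clay mass = 185 - 144 = 41 g
Clay% = 41 / 185 * 100 = 22.1622%

Final answer: 22.1622%


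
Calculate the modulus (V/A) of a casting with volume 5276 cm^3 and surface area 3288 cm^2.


Formula: Casting Modulus M = V / A
M = 5276 cm^3 / 3288 cm^2 = 1.6046 cm

Answer: 1.6046 cm


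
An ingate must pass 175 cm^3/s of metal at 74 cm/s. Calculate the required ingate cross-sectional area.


Formula: A_ingate = Q / v  (continuity equation)
A = 175 cm^3/s / 74 cm/s = 2.3649 cm^2

Final answer: 2.3649 cm^2


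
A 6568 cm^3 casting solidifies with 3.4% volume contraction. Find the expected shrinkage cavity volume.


Formula: V_shrink = V_casting * shrinkage_pct / 100
V_shrink = 6568 cm^3 * 3.4 / 100 = 223.3120 cm^3

Final answer: 223.3120 cm^3


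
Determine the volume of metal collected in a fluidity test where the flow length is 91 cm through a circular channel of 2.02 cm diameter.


Formula: V = pi * (d/2)^2 * L  (cylinder volume)
Radius = 2.02/2 = 1.01 cm
V = pi * 1.01^2 * 91 = 291.6312 cm^3

Final answer: 291.6312 cm^3


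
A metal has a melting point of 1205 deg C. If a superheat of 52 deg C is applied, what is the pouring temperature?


Formula: T_pour = T_melt + Superheat
T_pour = 1205 + 52 = 1257 deg C


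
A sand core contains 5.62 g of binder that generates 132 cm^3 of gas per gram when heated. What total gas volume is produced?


Formula: V_gas = W_binder * gas_evolution_rate
V = 5.62 g * 132 cm^3/g = 741.8400 cm^3

Final answer: 741.8400 cm^3


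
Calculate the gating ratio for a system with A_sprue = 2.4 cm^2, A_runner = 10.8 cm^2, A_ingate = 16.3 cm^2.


Sprue:Runner:Ingate = 1 : 10.8/2.4 : 16.3/2.4 = 1:4.50:6.79

Final answer: 1:4.50:6.79


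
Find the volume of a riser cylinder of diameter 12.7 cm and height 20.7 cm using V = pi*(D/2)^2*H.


Formula: V = pi * (D/2)^2 * H  (cylinder volume)
Radius = D/2 = 12.7/2 = 6.35 cm
V = pi * 6.35^2 * 20.7 = 2622.2112 cm^3

Answer: 2622.2112 cm^3


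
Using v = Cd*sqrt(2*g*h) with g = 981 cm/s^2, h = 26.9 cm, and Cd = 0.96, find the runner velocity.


Formula: v = Cd * sqrt(2 * g * h)  (Torricelli with discharge coefficient)
2*g*h = 2 * 981 * 26.9 = 52777.8 cm^2/s^2
sqrt(52777.8) = 229.73419 cm/s
v = 0.96 * 229.73419 = 220.5448 cm/s

Answer: 220.5448 cm/s


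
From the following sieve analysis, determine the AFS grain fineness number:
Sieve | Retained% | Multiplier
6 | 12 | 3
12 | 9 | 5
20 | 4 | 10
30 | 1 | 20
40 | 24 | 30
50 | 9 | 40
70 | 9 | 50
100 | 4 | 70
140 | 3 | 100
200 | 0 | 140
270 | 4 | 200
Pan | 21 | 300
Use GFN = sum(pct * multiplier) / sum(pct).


Formula: GFN = sum(pct * multiplier) / sum(pct)
sum(pct * multiplier) = 9351
sum(pct) = 100
GFN = 9351 / 100 = 93.51

Answer: 93.51


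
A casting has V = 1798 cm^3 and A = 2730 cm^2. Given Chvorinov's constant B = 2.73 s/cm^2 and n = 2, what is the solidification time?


Formula: t_s = B * (V/A)^n  (Chvorinov's rule, n=2)
Modulus M = V/A = 1798/2730 = 0.658608 cm
M^2 = 0.658608^2 = 0.433764 cm^2
t_s = 2.73 * 0.433764 = 1.1842 s

Final answer: 1.1842 s


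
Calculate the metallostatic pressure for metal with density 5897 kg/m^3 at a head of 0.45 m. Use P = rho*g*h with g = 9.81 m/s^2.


Formula: P = rho * g * h
rho * g = 5897 * 9.81 = 57849.57 N/m^3
P = 57849.57 * 0.45 = 26032.3065 Pa

Answer: 26032.3065 Pa


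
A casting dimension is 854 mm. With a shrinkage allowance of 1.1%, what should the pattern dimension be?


Formula: L_pattern = L_casting * (1 + shrinkage_rate/100)
Shrinkage factor = 1 + 1.1/100 = 1.011
L_pattern = 854 mm * 1.011 = 863.3940 mm

863.3940 mm


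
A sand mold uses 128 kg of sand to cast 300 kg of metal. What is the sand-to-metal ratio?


Formula: Sand-to-Metal Ratio = W_sand / W_metal
Ratio = 128 kg / 300 kg = 0.4267


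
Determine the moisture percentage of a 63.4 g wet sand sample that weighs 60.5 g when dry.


Formula: MC = (W_wet - W_dry) / W_wet * 100
Water mass = 63.4 - 60.5 = 2.9 g
MC = 2.9 / 63.4 * 100 = 4.5741%

Answer: 4.5741%


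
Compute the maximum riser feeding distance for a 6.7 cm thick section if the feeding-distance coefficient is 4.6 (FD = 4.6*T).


Formula: FD = 4.6 * T  (riser feeding-distance rule)
FD = 4.6 * 6.7 cm = 30.8200 cm

30.8200 cm


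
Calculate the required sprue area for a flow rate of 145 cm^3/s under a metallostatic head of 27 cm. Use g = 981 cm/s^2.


Formula: v = sqrt(2*g*h), A = Q/v
Velocity: v = sqrt(2 * 981 * 27) = sqrt(52974) = 230.1608 cm/s
Sprue area: A = Q / v = 145 / 230.1608 = 0.6300 cm^2

Answer: 0.6300 cm^2


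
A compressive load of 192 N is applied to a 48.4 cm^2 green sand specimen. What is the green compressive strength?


Formula: Compressive Strength = Force / Area
Strength = 192 N / 48.4 cm^2 = 3.9669 N/cm^2

Final answer: 3.9669 N/cm^2


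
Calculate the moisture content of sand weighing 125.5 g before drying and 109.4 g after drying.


Formula: MC = (W_wet - W_dry) / W_wet * 100
Water mass = 125.5 - 109.4 = 16.1 g
MC = 16.1 / 125.5 * 100 = 12.8287%


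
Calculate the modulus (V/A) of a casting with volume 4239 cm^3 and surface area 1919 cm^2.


Formula: Casting Modulus M = V / A
M = 4239 cm^3 / 1919 cm^2 = 2.2090 cm

Final answer: 2.2090 cm


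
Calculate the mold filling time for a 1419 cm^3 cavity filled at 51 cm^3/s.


Formula: t_fill = V_mold / Q_flow
t = 1419 cm^3 / 51 cm^3/s = 27.8235 s

Answer: 27.8235 s


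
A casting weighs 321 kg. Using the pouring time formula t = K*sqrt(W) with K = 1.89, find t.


Formula: t = K * sqrt(W)
sqrt(W) = sqrt(321) = 17.91647
t = 1.89 * 17.91647 = 33.8621 s

33.8621 s


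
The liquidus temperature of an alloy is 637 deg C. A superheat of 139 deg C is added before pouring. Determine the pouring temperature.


Formula: T_pour = T_melt + Superheat
T_pour = 637 + 139 = 776 deg C


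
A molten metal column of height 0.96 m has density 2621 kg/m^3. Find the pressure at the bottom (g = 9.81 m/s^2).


Formula: P = rho * g * h
rho * g = 2621 * 9.81 = 25712.01 N/m^3
P = 25712.01 * 0.96 = 24683.5296 Pa

24683.5296 Pa


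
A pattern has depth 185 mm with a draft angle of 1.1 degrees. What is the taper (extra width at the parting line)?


Formula: taper = depth * tan(draft_angle)
tan(1.1 deg) = 0.0192010
taper = 185 mm * 0.0192010 = 3.5522 mm

Answer: 3.5522 mm


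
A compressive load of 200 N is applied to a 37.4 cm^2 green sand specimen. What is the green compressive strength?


Formula: Compressive Strength = Force / Area
Strength = 200 N / 37.4 cm^2 = 5.3476 N/cm^2

5.3476 N/cm^2


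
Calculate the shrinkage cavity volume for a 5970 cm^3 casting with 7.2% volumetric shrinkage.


Formula: V_shrink = V_casting * shrinkage_pct / 100
V_shrink = 5970 cm^3 * 7.2 / 100 = 429.8400 cm^3


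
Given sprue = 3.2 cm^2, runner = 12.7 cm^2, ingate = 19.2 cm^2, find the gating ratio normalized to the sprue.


Sprue:Runner:Ingate = 1 : 12.7/3.2 : 19.2/3.2 = 1:3.97:6.00

Answer: 1:3.97:6.00


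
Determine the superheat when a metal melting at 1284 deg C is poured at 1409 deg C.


Formula: Superheat = T_pour - T_melt
Superheat = 1409 - 1284 = 125 deg C

125 deg C
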